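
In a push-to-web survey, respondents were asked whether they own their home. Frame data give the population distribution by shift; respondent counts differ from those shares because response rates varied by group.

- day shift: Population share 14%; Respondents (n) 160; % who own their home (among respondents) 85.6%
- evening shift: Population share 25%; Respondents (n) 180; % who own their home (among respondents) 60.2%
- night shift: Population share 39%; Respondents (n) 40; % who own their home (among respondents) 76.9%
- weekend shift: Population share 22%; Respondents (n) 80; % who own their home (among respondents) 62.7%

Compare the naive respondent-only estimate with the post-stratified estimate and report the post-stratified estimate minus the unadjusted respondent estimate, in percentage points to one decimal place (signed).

-0.1 percentage points

Without adjustment, the pooled respondent share is:
  (160/460)×85.6 + (180/460)×60.2 + (40/460)×76.9 + (80/460)×62.7 = 70.9217%
Post-stratified estimate weights by population shares:
  0.14×85.6 + 0.25×60.2 + 0.39×76.9 + 0.22×62.7 = 70.819%
Difference = 70.819 − 70.9217 = -0.1027 pp.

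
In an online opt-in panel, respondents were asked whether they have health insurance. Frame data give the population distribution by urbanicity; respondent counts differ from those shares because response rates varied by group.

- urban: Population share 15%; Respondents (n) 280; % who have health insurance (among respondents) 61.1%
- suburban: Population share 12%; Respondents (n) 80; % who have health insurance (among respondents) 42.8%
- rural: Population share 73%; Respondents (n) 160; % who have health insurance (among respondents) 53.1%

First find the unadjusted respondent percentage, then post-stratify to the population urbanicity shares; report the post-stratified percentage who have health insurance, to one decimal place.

53.1%

Without adjustment, the pooled respondent share is:
  (280/520)×61.1 + (80/520)×42.8 + (160/520)×53.1 = 55.8231%
Post-stratified estimate weights by population shares:
  0.15×61.1 + 0.12×42.8 + 0.73×53.1 = 53.064%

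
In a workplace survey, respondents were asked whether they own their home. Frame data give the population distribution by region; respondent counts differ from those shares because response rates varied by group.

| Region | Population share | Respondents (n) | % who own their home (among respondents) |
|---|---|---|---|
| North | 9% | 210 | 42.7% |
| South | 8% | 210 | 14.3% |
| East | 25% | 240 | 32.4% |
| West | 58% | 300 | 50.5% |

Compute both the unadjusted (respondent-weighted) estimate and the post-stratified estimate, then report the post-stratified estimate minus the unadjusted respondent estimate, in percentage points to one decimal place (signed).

+6.0 percentage points

Naive respondent-only estimate (weights = respondent counts):
  (210/960)×42.7 + (210/960)×14.3 + (240/960)×32.4 + (300/960)×50.5 = 36.35%
Reweighting by population region shares:
  0.09×42.7 + 0.08×14.3 + 0.25×32.4 + 0.58×50.5 = 42.377%
Difference = 42.377 − 36.35 = 6.027 pp.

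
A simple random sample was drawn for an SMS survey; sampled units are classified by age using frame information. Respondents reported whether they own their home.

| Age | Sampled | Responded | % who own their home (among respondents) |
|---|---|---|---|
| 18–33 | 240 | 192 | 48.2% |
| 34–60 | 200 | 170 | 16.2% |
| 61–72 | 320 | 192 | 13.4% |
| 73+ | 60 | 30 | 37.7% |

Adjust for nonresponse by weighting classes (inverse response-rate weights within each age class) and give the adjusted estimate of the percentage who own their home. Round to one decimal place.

26.0%

Response rates by class: 18–33 192/240 = 80%, 34–60 170/200 = 85%, 61–72 192/320 = 60%, 73+ 30/60 = 50%.
With weight = n_sampled/n_responded per class, the weighted class total is n_sampled:
  18–33: 240 × 48.2 = 11,568
  34–60: 200 × 16.2 = 3240
  61–72: 320 × 13.4 = 4288
  73+: 60 × 37.7 = 2262
Adjusted estimate = 21,358 / 820 = 26.0463 → 26.0%.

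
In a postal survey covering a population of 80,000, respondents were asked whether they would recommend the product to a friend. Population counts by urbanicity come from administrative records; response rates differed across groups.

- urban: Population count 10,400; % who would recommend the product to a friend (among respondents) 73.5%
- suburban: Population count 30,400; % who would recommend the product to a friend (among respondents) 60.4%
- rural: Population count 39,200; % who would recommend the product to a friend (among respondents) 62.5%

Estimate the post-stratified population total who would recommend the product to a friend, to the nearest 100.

50,500

Apply each group's respondent rate to its population count:
  urban: 10,400 × 73.5% = 7644
  suburban: 30,400 × 60.4% = 18361.6
  rural: 39,200 × 62.5% = 24,500
Estimated total = 50505.6 → 50,500.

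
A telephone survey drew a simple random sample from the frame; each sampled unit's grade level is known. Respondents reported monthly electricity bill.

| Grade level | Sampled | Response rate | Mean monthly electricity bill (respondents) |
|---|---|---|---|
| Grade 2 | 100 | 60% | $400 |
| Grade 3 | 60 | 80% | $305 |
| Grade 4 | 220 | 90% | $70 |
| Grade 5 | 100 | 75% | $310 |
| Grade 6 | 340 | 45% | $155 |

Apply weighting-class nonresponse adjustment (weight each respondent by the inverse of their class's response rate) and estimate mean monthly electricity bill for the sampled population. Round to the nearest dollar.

Weighting each respondent by the inverse class response rate inflates each class back to its sampled size, so the class weight is n_sampled:
  Grade 2: 100 × 400 = 40,000
  Grade 3: 60 × 305 = 18,300
  Grade 4: 220 × 70 = 15,400
  Grade 5: 100 × 310 = 31,000
  Grade 6: 340 × 155 = 52,700
Adjusted estimate = 157,400 / 820 = 191.951 → $192.

$192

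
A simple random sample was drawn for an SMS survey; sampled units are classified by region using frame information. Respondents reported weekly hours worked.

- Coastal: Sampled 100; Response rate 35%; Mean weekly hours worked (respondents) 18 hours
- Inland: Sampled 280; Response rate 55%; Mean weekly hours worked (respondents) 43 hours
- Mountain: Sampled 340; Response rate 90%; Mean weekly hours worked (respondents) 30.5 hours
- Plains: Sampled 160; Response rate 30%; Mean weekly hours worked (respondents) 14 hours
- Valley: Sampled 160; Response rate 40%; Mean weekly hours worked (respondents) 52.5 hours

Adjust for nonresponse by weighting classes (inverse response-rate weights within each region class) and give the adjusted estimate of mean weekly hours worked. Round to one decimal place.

33.5

Weighting each respondent by the inverse class response rate inflates each class back to its sampled size, so the class weight is n_sampled:
  Coastal: 100 × 18 = 1800
  Inland: 280 × 43 = 12,040
  Mountain: 340 × 30.5 = 10,370
  Plains: 160 × 14 = 2240
  Valley: 160 × 52.5 = 8400
Adjusted estimate = 34,850 / 1,040 = 33.5096 → 33.5.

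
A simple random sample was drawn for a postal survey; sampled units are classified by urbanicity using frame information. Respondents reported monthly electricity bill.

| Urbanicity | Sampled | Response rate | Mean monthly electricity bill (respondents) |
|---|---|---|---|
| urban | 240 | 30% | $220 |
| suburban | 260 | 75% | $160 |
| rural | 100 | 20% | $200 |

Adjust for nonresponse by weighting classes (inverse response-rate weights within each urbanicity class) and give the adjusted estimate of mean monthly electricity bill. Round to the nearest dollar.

Weighting each respondent by the inverse class response rate inflates each class back to its sampled size, so the class weight is n_sampled:
  urban: 240 × 220 = 52,800
  suburban: 260 × 160 = 41,600
  rural: 100 × 200 = 20,000
Adjusted estimate = 114,400 / 600 = 190.667 → $191.

$191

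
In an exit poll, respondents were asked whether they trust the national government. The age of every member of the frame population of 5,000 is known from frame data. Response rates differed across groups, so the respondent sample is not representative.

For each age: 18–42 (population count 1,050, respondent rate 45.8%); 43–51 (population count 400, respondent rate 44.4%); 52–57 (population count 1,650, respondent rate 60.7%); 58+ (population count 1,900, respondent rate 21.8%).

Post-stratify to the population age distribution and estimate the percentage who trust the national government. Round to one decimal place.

Reweight to the known age distribution:
  18–42: (1,050/5,000) × 45.8 = 9.618
  43–51: (400/5,000) × 44.4 = 3.552
  52–57: (1,650/5,000) × 60.7 = 20.031
  58+: (1,900/5,000) × 21.8 = 8.284
Post-stratified estimate = 41.485 → 41.5%.

41.5%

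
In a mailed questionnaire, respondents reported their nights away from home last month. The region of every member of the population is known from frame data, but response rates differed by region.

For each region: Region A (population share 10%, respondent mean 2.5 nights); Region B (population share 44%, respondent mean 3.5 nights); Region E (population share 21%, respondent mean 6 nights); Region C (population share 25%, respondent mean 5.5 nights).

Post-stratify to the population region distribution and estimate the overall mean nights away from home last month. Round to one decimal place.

4.4

Weight each group's respondent value by its population share:
  Region A: 0.1 × 2.5 = 0.25
  Region B: 0.44 × 3.5 = 1.54
  Region E: 0.21 × 6 = 1.26
  Region C: 0.25 × 5.5 = 1.375
Post-stratified estimate = 4.425 → 4.4.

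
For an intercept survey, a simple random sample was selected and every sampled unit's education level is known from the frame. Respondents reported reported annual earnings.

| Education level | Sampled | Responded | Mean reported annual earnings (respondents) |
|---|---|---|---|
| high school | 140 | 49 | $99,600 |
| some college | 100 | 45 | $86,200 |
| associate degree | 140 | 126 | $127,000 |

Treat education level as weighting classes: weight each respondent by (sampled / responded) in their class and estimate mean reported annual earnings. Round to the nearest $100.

Class response rates: high school 49/140 = 35%, some college 45/100 = 45%, associate degree 126/140 = 90%.
With weight = n_sampled/n_responded per class, the weighted class total is n_sampled:
  high school: 140 × 99,600 = 13,944,000
  some college: 100 × 86,200 = 8,620,000
  associate degree: 140 × 127,000 = 17,780,000
Adjusted estimate = 40,344,000 / 380 = 106168 → $106,200.

$106,200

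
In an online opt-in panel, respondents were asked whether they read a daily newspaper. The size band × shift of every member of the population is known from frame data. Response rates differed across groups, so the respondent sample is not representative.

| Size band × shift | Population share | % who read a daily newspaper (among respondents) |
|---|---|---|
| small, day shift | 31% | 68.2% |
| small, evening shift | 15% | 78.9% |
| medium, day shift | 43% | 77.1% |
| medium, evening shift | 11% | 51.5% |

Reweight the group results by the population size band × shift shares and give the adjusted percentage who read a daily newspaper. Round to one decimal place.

Reweight to the known size band × shift distribution:
  small, day shift: 0.31 × 68.2 = 21.142
  small, evening shift: 0.15 × 78.9 = 11.835
  medium, day shift: 0.43 × 77.1 = 33.153
  medium, evening shift: 0.11 × 51.5 = 5.665
Post-stratified estimate = 71.795 → 71.8%.

71.8%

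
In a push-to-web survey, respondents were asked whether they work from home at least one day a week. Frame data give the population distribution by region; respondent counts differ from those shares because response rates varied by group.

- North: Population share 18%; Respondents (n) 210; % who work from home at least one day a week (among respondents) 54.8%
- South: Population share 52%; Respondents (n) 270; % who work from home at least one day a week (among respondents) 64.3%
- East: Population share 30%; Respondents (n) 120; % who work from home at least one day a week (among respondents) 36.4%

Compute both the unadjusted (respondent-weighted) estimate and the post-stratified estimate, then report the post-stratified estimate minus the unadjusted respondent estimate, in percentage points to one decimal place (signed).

Unadjusted (pooled respondent) estimate weights by respondent counts:
  (210/600)×54.8 + (270/600)×64.3 + (120/600)×36.4 = 55.395%
Post-stratifying to population shares instead:
  0.18×54.8 + 0.52×64.3 + 0.3×36.4 = 54.22%
Difference = 54.22 − 55.395 = -1.175 pp.

-1.2 percentage points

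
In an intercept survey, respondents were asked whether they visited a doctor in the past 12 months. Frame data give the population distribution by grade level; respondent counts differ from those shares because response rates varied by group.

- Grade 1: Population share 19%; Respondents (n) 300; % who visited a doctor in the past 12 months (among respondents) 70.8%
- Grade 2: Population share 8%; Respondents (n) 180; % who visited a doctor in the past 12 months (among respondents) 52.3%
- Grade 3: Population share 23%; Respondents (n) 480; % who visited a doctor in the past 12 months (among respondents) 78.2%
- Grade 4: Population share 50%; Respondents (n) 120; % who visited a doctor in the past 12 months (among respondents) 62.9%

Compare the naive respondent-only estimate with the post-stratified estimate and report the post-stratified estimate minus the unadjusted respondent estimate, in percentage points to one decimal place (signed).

-3.1 percentage points

Without adjustment, the pooled respondent share is:
  (300/1080)×70.8 + (180/1080)×52.3 + (480/1080)×78.2 + (120/1080)×62.9 = 70.1278%
Post-stratifying to population shares instead:
  0.19×70.8 + 0.08×52.3 + 0.23×78.2 + 0.5×62.9 = 67.072%
Difference = 67.072 − 70.1278 = -3.0558 pp.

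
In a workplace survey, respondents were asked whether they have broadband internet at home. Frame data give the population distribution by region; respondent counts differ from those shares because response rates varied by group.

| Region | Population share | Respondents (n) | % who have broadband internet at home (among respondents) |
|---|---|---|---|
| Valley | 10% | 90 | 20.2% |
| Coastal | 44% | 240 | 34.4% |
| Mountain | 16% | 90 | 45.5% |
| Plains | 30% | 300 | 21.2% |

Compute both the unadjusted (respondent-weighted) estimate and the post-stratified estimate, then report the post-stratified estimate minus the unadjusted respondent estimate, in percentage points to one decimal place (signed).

Naive respondent-only estimate (weights = respondent counts):
  (90/720)×20.2 + (240/720)×34.4 + (90/720)×45.5 + (300/720)×21.2 = 28.5125%
Post-stratified estimate weights by population shares:
  0.1×20.2 + 0.44×34.4 + 0.16×45.5 + 0.3×21.2 = 30.796%
Difference = 30.796 − 28.5125 = 2.2835 pp.

+2.3 percentage points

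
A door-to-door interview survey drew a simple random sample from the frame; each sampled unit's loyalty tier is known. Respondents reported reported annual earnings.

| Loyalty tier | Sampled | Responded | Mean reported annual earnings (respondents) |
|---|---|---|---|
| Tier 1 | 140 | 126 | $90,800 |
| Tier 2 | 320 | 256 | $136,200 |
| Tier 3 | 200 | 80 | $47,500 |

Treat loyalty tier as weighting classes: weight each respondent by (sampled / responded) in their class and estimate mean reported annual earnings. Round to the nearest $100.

Class response rates: Tier 1 126/140 = 90%, Tier 2 256/320 = 80%, Tier 3 80/200 = 40%.
Weighting each respondent by the inverse class response rate inflates each class back to its sampled size, so the class weight is n_sampled:
  Tier 1: 140 × 90,800 = 12,712,000
  Tier 2: 320 × 136,200 = 43,584,000
  Tier 3: 200 × 47,500 = 9,500,000
Adjusted estimate = 65,796,000 / 660 = 99690.9 → $99,700.

$99,700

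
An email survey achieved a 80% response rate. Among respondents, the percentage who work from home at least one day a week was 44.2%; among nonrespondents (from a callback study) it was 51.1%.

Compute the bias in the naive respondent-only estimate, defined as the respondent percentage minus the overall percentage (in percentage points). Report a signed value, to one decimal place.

Nonresponse fraction = 1 − 0.8 = 0.2.
Bias = (nonresponse fraction) × (respondent percentage − nonrespondent percentage)
     = 0.2 × (44.2 − 51.1) = 0.2 × -6.9 = -1.38.

-1.4 percentage points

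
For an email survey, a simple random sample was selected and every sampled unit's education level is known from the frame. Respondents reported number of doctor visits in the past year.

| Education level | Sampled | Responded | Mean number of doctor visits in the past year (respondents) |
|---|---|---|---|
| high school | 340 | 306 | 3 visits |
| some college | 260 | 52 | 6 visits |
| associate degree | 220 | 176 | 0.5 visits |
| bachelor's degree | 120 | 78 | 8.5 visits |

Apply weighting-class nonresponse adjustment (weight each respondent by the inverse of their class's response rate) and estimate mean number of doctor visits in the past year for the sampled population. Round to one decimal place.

Response rates by class: high school 306/340 = 90%, some college 52/260 = 20%, associate degree 176/220 = 80%, bachelor's degree 78/120 = 65%.
Inverse-response-rate weighting restores each class to its sampled count, so class totals weight by n_sampled:
  high school: 340 × 3 = 1020
  some college: 260 × 6 = 1560
  associate degree: 220 × 0.5 = 110
  bachelor's degree: 120 × 8.5 = 1020
Adjusted estimate = 3710 / 940 = 3.94681 → 3.9.

3.9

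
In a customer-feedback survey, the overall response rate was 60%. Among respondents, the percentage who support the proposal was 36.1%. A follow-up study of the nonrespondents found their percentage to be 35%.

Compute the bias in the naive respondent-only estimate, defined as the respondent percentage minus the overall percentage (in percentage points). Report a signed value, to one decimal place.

Nonresponse fraction = 1 − 0.6 = 0.4.
Bias = (nonresponse fraction) × (respondent percentage − nonrespondent percentage)
     = 0.4 × (36.1 − 35) = 0.4 × 1.1 = 0.44.

+0.4 percentage points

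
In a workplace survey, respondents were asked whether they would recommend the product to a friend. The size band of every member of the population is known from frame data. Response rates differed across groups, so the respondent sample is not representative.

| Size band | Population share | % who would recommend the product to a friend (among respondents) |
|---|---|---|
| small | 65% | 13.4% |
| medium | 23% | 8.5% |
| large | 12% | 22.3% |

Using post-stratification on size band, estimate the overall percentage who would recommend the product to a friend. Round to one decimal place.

13.3%

Reweight to the known size band distribution:
  small: 0.65 × 13.4 = 8.71
  medium: 0.23 × 8.5 = 1.955
  large: 0.12 × 22.3 = 2.676
Post-stratified estimate = 13.341 → 13.3%.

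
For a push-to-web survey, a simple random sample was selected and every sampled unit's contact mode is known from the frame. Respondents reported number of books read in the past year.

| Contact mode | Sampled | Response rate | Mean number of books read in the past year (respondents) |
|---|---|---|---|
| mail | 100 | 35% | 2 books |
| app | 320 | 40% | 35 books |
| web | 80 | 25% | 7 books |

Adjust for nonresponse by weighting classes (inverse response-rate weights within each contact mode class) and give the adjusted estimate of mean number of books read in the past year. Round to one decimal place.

23.9

Inverse-response-rate weighting restores each class to its sampled count, so class totals weight by n_sampled:
  mail: 100 × 2 = 200
  app: 320 × 35 = 11,200
  web: 80 × 7 = 560
Adjusted estimate = 11,960 / 500 = 23.92 → 23.9.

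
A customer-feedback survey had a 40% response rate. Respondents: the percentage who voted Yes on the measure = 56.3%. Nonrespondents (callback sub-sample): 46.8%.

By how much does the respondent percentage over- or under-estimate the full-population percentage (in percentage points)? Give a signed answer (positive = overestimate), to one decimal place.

+5.7 percentage points

Nonresponse fraction = 1 − 0.4 = 0.6.
Bias = (nonresponse fraction) × (respondent percentage − nonrespondent percentage)
     = 0.6 × (56.3 − 46.8) = 0.6 × 9.5 = 5.7.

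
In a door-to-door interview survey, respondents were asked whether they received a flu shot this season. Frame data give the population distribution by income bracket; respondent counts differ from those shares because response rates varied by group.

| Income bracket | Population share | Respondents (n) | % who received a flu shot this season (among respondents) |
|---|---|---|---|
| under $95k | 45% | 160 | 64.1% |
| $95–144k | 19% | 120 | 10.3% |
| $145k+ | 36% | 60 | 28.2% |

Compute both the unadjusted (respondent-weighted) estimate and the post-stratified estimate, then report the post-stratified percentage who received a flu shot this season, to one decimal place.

41.0%

Unadjusted (pooled respondent) estimate weights by respondent counts:
  (160/340)×64.1 + (120/340)×10.3 + (60/340)×28.2 = 38.7765%
Reweighting by population income bracket shares:
  0.45×64.1 + 0.19×10.3 + 0.36×28.2 = 40.954%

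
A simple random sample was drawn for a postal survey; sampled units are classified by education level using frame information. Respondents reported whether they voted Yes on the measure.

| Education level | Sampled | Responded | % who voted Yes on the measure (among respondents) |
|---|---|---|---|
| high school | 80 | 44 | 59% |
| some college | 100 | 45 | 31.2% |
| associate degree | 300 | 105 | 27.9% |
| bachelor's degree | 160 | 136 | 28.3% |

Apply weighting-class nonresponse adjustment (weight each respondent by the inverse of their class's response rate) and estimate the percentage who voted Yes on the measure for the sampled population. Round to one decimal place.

Response rates by class: high school 44/80 = 55%, some college 45/100 = 45%, associate degree 105/300 = 35%, bachelor's degree 136/160 = 85%.
With weight = n_sampled/n_responded per class, the weighted class total is n_sampled:
  high school: 80 × 59 = 4720
  some college: 100 × 31.2 = 3120
  associate degree: 300 × 27.9 = 8370
  bachelor's degree: 160 × 28.3 = 4528
Adjusted estimate = 20,738 / 640 = 32.4031 → 32.4%.

32.4%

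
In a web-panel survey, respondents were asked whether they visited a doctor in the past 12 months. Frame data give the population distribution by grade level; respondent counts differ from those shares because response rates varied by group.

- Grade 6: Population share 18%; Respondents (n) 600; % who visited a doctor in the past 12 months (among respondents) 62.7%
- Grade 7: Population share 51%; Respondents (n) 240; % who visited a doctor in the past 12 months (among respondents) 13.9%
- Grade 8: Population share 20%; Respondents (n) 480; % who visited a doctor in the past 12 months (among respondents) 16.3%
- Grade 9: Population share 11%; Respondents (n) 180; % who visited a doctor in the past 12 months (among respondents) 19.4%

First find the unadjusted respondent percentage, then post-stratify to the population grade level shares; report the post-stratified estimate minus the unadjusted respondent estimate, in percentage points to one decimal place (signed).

Unadjusted (pooled respondent) estimate weights by respondent counts:
  (600/1500)×62.7 + (240/1500)×13.9 + (480/1500)×16.3 + (180/1500)×19.4 = 34.848%
Reweighting by population grade level shares:
  0.18×62.7 + 0.51×13.9 + 0.2×16.3 + 0.11×19.4 = 23.769%
Difference = 23.769 − 34.848 = -11.079 pp.

-11.1 percentage points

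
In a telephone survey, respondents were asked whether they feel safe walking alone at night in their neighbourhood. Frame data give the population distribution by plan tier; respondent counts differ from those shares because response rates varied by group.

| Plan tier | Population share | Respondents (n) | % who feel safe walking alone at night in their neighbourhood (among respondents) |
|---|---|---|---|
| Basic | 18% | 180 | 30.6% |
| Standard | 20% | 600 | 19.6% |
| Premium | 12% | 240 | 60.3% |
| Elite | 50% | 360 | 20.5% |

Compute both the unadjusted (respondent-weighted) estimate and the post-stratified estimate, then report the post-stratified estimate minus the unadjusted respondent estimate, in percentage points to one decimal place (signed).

-1.4 percentage points

Naive respondent-only estimate (weights = respondent counts):
  (180/1380)×30.6 + (600/1380)×19.6 + (240/1380)×60.3 + (360/1380)×20.5 = 28.3478%
Reweighting by population plan tier shares:
  0.18×30.6 + 0.2×19.6 + 0.12×60.3 + 0.5×20.5 = 26.914%
Difference = 26.914 − 28.3478 = -1.4338 pp.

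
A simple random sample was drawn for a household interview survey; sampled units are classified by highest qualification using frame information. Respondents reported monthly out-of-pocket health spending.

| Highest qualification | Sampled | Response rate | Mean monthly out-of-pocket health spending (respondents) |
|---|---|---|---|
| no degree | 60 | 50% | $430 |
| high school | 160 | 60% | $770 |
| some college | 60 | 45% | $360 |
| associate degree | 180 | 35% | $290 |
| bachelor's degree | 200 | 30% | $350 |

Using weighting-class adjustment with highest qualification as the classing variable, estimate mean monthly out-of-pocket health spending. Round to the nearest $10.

With weight = n_sampled/n_responded per class, the weighted class total is n_sampled:
  no degree: 60 × 430 = 25,800
  high school: 160 × 770 = 123,200
  some college: 60 × 360 = 21,600
  associate degree: 180 × 290 = 52,200
  bachelor's degree: 200 × 350 = 70,000
Adjusted estimate = 292,800 / 660 = 443.636 → $440.

$440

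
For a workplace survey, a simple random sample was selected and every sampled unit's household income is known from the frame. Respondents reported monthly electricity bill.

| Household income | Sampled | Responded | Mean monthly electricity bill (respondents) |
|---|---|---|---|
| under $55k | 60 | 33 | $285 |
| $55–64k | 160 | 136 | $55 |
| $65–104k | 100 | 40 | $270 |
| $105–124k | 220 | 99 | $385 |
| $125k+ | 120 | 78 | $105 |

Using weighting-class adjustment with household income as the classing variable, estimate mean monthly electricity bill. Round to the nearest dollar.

Response rates by class: under $55k 33/60 = 55%, $55–64k 136/160 = 85%, $65–104k 40/100 = 40%, $105–124k 99/220 = 45%, $125k+ 78/120 = 65%.
Weighting each respondent by the inverse class response rate inflates each class back to its sampled size, so the class weight is n_sampled:
  under $55k: 60 × 285 = 17,100
  $55–64k: 160 × 55 = 8800
  $65–104k: 100 × 270 = 27,000
  $105–124k: 220 × 385 = 84,700
  $125k+: 120 × 105 = 12,600
Adjusted estimate = 150,200 / 660 = 227.576 → $228.

$228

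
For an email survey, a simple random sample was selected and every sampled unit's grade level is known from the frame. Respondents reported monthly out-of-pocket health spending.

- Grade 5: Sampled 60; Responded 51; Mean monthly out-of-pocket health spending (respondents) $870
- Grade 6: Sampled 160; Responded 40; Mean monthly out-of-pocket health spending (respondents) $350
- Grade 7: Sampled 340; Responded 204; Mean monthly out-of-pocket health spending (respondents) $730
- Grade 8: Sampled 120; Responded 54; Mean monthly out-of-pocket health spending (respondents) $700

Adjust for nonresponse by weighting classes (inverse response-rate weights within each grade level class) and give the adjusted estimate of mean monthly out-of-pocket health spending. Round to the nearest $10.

$650

Response rates by class: Grade 5 51/60 = 85%, Grade 6 40/160 = 25%, Grade 7 204/340 = 60%, Grade 8 54/120 = 45%.
Each respondent's weight = sampled/responded in their class; summing within a class gives n_sampled, so:
  Grade 5: 60 × 870 = 52,200
  Grade 6: 160 × 350 = 56,000
  Grade 7: 340 × 730 = 248,200
  Grade 8: 120 × 700 = 84,000
Adjusted estimate = 440,400 / 680 = 647.647 → $650.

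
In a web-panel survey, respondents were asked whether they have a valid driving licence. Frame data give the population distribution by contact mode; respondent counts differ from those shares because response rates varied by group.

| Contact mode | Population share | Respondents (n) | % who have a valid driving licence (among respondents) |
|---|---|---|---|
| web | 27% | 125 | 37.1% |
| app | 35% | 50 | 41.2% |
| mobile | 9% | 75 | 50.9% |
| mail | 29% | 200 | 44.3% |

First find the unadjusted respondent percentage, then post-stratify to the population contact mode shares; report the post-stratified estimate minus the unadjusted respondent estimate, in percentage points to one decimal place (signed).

-1.2 percentage points

Without adjustment, the pooled respondent share is:
  (125/450)×37.1 + (50/450)×41.2 + (75/450)×50.9 + (200/450)×44.3 = 43.0556%
Post-stratified estimate weights by population shares:
  0.27×37.1 + 0.35×41.2 + 0.09×50.9 + 0.29×44.3 = 41.865%
Difference = 41.865 − 43.0556 = -1.1906 pp.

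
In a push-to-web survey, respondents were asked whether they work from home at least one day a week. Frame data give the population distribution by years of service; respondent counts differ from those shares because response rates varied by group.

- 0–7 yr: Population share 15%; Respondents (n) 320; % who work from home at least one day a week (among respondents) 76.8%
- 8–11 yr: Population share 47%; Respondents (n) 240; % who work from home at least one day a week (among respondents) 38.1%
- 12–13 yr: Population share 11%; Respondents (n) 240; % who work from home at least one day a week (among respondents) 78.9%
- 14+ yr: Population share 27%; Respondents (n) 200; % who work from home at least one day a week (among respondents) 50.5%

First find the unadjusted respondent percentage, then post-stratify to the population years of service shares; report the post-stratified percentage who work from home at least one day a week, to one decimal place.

51.7%

Naive respondent-only estimate (weights = respondent counts):
  (320/1000)×76.8 + (240/1000)×38.1 + (240/1000)×78.9 + (200/1000)×50.5 = 62.756%
Post-stratified estimate weights by population shares:
  0.15×76.8 + 0.47×38.1 + 0.11×78.9 + 0.27×50.5 = 51.741%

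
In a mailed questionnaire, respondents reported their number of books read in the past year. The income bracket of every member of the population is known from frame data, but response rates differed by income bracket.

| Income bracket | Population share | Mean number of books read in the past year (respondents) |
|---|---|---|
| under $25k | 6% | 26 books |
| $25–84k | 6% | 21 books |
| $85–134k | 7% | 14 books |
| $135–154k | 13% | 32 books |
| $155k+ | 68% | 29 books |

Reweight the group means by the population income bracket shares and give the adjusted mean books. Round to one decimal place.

27.7

Post-stratification weights by population share, not respondent share:
  under $25k: 0.06 × 26 = 1.56
  $25–84k: 0.06 × 21 = 1.26
  $85–134k: 0.07 × 14 = 0.98
  $135–154k: 0.13 × 32 = 4.16
  $155k+: 0.68 × 29 = 19.72
Post-stratified estimate = 27.68 → 27.7.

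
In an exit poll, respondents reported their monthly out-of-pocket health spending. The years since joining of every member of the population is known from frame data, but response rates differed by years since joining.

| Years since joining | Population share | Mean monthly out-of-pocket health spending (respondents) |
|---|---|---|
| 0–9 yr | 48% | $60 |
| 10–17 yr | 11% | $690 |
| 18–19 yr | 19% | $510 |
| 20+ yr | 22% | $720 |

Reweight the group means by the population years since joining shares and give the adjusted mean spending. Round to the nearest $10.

Weight each group's respondent value by its population share:
  0–9 yr: 0.48 × 60 = 28.8
  10–17 yr: 0.11 × 690 = 75.9
  18–19 yr: 0.19 × 510 = 96.9
  20+ yr: 0.22 × 720 = 158.4
Post-stratified estimate = 360 → $360.

$360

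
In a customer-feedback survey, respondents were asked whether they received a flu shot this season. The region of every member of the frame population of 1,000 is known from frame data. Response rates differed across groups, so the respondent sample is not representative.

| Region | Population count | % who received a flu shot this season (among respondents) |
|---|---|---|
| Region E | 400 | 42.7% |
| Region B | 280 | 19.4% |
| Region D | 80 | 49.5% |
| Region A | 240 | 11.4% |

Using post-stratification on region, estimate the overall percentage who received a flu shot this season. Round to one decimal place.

Post-stratification weights by population share, not respondent share:
  Region E: (400/1,000) × 42.7 = 17.08
  Region B: (280/1,000) × 19.4 = 5.432
  Region D: (80/1,000) × 49.5 = 3.96
  Region A: (240/1,000) × 11.4 = 2.736
Post-stratified estimate = 29.208 → 29.2%.

29.2%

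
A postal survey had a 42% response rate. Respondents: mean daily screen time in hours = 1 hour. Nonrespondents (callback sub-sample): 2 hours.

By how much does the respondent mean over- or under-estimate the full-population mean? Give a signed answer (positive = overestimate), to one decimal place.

-0.6

Nonresponse fraction = 1 − 0.42 = 0.58.
Bias = (nonresponse fraction) × (respondent mean − nonrespondent mean)
     = 0.58 × (1 − 2) = 0.58 × -1 = -0.58.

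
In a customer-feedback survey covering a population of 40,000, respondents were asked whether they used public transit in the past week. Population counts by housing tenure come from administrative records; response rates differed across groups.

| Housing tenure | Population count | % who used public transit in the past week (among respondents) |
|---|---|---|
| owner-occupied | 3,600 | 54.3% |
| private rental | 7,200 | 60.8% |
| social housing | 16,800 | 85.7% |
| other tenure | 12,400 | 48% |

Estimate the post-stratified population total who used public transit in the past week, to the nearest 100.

26,700

Apply each group's respondent rate to its population count:
  owner-occupied: 3,600 × 54.3% = 1954.8
  private rental: 7,200 × 60.8% = 4377.6
  social housing: 16,800 × 85.7% = 14397.6
  other tenure: 12,400 × 48% = 5952
Estimated total = 26,682 → 26,700.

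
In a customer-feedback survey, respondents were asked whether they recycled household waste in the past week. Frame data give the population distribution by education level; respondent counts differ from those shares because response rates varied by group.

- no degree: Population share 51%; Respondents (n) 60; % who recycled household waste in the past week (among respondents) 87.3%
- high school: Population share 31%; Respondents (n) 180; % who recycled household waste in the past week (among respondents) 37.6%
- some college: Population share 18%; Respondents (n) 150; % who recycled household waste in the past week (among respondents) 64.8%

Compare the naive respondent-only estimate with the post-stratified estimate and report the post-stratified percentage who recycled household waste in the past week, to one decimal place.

67.8%

Naive respondent-only estimate (weights = respondent counts):
  (60/390)×87.3 + (180/390)×37.6 + (150/390)×64.8 = 55.7077%
Post-stratifying to population shares instead:
  0.51×87.3 + 0.31×37.6 + 0.18×64.8 = 67.843%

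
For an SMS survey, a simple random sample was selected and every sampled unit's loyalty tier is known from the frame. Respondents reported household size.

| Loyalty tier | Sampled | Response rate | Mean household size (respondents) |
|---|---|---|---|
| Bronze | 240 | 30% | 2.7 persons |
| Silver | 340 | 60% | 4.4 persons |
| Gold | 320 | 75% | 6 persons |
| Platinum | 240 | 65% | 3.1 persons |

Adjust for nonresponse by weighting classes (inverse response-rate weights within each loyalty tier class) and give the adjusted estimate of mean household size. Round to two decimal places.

4.22

Weighting each respondent by the inverse class response rate inflates each class back to its sampled size, so the class weight is n_sampled:
  Bronze: 240 × 2.7 = 648
  Silver: 340 × 4.4 = 1496
  Gold: 320 × 6 = 1920
  Platinum: 240 × 3.1 = 744
Adjusted estimate = 4808 / 1,140 = 4.21754 → 4.22.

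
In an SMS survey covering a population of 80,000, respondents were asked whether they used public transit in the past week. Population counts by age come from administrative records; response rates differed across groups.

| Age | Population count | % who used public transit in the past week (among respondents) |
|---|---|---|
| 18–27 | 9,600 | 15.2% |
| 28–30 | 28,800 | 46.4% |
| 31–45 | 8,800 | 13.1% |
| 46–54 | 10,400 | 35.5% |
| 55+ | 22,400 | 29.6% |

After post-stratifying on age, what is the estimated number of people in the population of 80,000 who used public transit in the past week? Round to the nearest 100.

Each cell contributes its population count × the respondent rate:
  18–27: 9,600 × 15.2% = 1459.2
  28–30: 28,800 × 46.4% = 13363.2
  31–45: 8,800 × 13.1% = 1152.8
  46–54: 10,400 × 35.5% = 3692
  55+: 22,400 × 29.6% = 6630.4
Estimated total = 26297.6 → 26,300.

26,300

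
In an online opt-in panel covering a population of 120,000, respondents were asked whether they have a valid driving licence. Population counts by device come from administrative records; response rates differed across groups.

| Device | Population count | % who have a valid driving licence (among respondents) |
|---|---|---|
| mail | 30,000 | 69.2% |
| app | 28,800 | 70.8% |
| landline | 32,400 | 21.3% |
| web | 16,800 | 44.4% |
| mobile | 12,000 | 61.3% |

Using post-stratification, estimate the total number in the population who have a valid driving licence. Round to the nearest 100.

62,900

Each cell contributes its population count × the respondent rate:
  mail: 30,000 × 69.2% = 20,760
  app: 28,800 × 70.8% = 20390.4
  landline: 32,400 × 21.3% = 6901.2
  web: 16,800 × 44.4% = 7459.2
  mobile: 12,000 × 61.3% = 7356
Estimated total = 62866.8 → 62,900.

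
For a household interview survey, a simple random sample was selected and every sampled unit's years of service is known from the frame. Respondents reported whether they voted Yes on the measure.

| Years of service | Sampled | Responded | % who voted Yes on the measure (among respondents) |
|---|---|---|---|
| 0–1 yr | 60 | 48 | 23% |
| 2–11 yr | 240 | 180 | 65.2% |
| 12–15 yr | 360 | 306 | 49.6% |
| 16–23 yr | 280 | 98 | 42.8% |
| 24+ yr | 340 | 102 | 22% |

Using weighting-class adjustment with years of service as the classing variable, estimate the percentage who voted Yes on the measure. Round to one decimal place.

42.5%

Class response rates: 0–1 yr 48/60 = 80%, 2–11 yr 180/240 = 75%, 12–15 yr 306/360 = 85%, 16–23 yr 98/280 = 35%, 24+ yr 102/340 = 30%.
Each respondent's weight = sampled/responded in their class; summing within a class gives n_sampled, so:
  0–1 yr: 60 × 23 = 1380
  2–11 yr: 240 × 65.2 = 15,648
  12–15 yr: 360 × 49.6 = 17,856
  16–23 yr: 280 × 42.8 = 11,984
  24+ yr: 340 × 22 = 7480
Adjusted estimate = 54,348 / 1,280 = 42.4594 → 42.5%.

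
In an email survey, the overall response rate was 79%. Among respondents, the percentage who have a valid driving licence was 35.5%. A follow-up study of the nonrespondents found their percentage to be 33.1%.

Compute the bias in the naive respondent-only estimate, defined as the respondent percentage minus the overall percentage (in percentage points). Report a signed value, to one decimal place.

Nonresponse fraction = 1 − 0.79 = 0.21.
Bias = (nonresponse fraction) × (respondent percentage − nonrespondent percentage)
     = 0.21 × (35.5 − 33.1) = 0.21 × 2.4 = 0.504.

+0.5 percentage points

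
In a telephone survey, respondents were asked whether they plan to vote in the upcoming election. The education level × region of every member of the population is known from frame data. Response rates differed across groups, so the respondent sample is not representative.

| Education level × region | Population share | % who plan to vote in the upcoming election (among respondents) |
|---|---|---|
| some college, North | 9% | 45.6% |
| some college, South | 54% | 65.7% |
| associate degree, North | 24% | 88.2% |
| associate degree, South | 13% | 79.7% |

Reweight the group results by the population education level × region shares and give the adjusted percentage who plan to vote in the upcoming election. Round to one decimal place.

71.1%

Post-stratification weights by population share, not respondent share:
  some college, North: 0.09 × 45.6 = 4.104
  some college, South: 0.54 × 65.7 = 35.478
  associate degree, North: 0.24 × 88.2 = 21.168
  associate degree, South: 0.13 × 79.7 = 10.361
Post-stratified estimate = 71.111 → 71.1%.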